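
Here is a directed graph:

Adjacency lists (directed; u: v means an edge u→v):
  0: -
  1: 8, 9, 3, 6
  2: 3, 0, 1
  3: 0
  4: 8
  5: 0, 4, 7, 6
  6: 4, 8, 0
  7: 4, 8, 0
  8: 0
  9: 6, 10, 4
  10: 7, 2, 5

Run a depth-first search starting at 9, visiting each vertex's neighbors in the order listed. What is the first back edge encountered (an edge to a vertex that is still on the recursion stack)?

1->9

DFS from 9 (visiting each vertex's neighbors in the order listed); mark gray on enter, black on exit:
9 gray
  6 gray
    4 gray
      8 gray
        0 gray
        0 black
      8 black
    4 black
    6→8: 8 black — skip
    6→0: 0 black — skip
  6 black
  10 gray
    7 gray
      7→4: 4 black — skip
      7→8: 8 black — skip
      7→0: 0 black — skip
    7 black
    2 gray
      3 gray
        3→0: 0 black — skip
      3 black
      2→0: 0 black — skip
      1 gray
        1→8: 8 black — skip
        1→9: 9 is gray → back edge
First back edge: 1 → 9.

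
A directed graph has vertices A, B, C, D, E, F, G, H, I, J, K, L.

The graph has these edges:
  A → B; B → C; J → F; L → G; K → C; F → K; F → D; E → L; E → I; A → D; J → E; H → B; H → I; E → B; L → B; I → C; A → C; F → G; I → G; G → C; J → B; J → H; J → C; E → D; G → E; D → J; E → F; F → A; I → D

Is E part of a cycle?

E is on a cycle iff E can reach itself via ≥1 edge.
E → F → G → E — yes.

Yes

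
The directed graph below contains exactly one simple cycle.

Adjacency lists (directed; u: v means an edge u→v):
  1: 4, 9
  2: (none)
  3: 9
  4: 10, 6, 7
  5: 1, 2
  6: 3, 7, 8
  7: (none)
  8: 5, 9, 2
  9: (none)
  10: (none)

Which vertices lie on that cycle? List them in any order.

DFS with gray/black marking from 4:
4 gray
  10 gray
  10 black
  6 gray
    3 gray
      9 gray
      9 black
    3 black
    7 gray
    7 black
    8 gray
      5 gray
        1 gray
          1→4: 4 is gray → back edge
Back edge closes the cycle 4 → 6 → 8 → 5 → 1 → 4; its vertices are {1, 4, 5, 6, 8}.

1, 4, 5, 6, 8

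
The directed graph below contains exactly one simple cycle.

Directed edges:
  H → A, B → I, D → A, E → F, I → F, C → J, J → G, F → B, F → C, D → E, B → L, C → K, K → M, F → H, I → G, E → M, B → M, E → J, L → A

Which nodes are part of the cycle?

DFS with gray/black marking from F:
F gray
  B gray
    M gray
    M black
    I gray
      G gray
      G black
      I→F: F is gray → back edge
Back edge closes the cycle F → B → I → F; its vertices are {B, F, I}.

B, F, I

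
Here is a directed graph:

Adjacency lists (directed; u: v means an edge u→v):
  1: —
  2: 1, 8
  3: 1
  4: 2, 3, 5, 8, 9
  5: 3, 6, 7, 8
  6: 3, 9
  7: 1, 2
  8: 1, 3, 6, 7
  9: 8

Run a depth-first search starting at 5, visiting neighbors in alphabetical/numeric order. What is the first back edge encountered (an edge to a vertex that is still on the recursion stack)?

DFS from 5 (visiting neighbors in alphabetical/numeric order); mark gray on enter, black on exit:
5 gray
  3 gray
    1 gray
    1 black
  3 black
  6 gray
    6→3: 3 black — skip
    9 gray
      8 gray
        8→1: 1 black — skip
        8→3: 3 black — skip
        8→6: 6 is gray → back edge
First back edge: 8 → 6.

8->6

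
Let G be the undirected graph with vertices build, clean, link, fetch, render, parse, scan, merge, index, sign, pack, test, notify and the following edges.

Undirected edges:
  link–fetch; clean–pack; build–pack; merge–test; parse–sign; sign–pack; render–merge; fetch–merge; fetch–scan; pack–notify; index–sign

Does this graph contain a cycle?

No

DFS, tracking each vertex's parent; an edge to a visited non-parent vertex closes a cycle.
Start from sign:
visit sign (parent –)
  visit pack (parent sign)
    visit notify (parent pack)
      notify–pack: parent, skip
    visit build (parent pack)
      build–pack: parent, skip
    pack–sign: parent, skip
    visit clean (parent pack)
      clean–pack: parent, skip
  visit index (parent sign)
    index–sign: parent, skip
  visit parse (parent sign)
    parse–sign: parent, skip
visit link (parent –)
  visit fetch (parent link)
    fetch–link: parent, skip
    visit merge (parent fetch)
      merge–fetch: parent, skip
      visit render (parent merge)
        render–merge: parent, skip
      visit test (parent merge)
        test–merge: parent, skip
    visit scan (parent fetch)
      scan–fetch: parent, skip
No non-parent visited neighbor found — the graph is a forest.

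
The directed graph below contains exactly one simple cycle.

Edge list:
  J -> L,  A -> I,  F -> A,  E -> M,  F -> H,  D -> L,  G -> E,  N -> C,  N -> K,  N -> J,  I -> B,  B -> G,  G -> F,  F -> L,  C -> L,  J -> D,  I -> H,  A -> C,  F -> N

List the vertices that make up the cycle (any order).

DFS with gray/black marking from G:
G gray
  E gray
    M gray
    M black
  E black
  F gray
    H gray
    H black
    N gray
      K gray
      K black
      C gray
        L gray
        L black
      C black
      J gray
        J→L: L black — skip
        D gray
          D→L: L black — skip
        D black
      J black
    N black
    F→L: L black — skip
    A gray
      I gray
        I→H: H black — skip
        B gray
          B→G: G is gray → back edge
Back edge closes the cycle G → F → A → I → B → G; its vertices are {A, B, F, G, I}.

A, B, F, G, I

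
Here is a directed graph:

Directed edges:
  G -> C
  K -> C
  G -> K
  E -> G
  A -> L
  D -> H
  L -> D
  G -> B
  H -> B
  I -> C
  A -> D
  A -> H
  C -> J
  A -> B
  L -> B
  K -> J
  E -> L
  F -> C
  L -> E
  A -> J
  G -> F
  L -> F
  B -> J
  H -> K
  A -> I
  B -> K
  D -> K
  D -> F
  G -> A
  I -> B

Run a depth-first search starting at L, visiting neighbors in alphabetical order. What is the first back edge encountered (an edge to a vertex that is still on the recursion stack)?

DFS from L (visiting neighbors in alphabetical order); mark gray on enter, black on exit:
L gray
  B gray
    J gray
    J black
    K gray
      C gray
        C→J: J black — skip
      C black
      K→J: J black — skip
    K black
  B black
  D gray
    F gray
      F→C: C black — skip
    F black
    H gray
      H→B: B black — skip
      H→K: K black — skip
    H black
    D→K: K black — skip
  D black
  E gray
    G gray
      A gray
        A→B: B black — skip
        A→D: D black — skip
        A→H: H black — skip
        I gray
          I→B: B black — skip
          I→C: C black — skip
        I black
        A→J: J black — skip
        A→L: L is gray → back edge
First back edge: A → L.

A→L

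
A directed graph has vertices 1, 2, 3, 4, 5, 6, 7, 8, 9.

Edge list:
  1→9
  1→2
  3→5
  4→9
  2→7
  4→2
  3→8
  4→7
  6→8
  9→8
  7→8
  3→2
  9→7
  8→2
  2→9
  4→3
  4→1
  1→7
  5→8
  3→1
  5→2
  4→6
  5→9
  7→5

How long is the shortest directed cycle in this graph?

3

For each vertex v, BFS finds the shortest path from v back to v.
The shortest such closed walk is 5 → 9 → 7 → 5, length 3.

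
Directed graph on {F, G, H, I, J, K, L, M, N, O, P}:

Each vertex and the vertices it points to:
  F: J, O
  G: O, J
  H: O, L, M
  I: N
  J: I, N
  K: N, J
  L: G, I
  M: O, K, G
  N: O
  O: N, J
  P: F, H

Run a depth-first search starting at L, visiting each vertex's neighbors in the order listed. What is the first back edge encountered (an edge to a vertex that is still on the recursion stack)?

N->O

DFS from L (visiting each vertex's neighbors in the order listed); mark gray on enter, black on exit:
L gray
  G gray
    O gray
      N gray
        N→O: O is gray → back edge
First back edge: N → O.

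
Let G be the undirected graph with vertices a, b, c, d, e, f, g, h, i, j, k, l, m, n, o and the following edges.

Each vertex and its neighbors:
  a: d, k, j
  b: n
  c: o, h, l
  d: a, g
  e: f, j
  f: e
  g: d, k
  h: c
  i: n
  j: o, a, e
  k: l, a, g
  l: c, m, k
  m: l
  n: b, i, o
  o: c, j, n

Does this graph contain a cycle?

Yes

DFS, tracking each vertex's parent; an edge to a visited non-parent vertex closes a cycle.
Start from i:
visit i (parent –)
  visit n (parent i)
    visit b (parent n)
      b–n: parent, skip
    n–i: parent, skip
    visit o (parent n)
      visit c (parent o)
        c–o: parent, skip
        visit h (parent c)
          h–c: parent, skip
        visit l (parent c)
          l–c: parent, skip
          visit m (parent l)
            m–l: parent, skip
          visit k (parent l)
            k–l: parent, skip
            visit a (parent k)
              visit d (parent a)
                d–a: parent, skip
                visit g (parent d)
                  g–d: parent, skip
                  g–k: k visited and ≠ parent → cycle
Cycle: k – a – d – g – k.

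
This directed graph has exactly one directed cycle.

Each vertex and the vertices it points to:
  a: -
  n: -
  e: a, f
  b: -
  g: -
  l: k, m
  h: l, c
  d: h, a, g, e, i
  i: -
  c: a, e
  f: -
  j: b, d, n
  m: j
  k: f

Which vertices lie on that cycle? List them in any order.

d, h, j, l, m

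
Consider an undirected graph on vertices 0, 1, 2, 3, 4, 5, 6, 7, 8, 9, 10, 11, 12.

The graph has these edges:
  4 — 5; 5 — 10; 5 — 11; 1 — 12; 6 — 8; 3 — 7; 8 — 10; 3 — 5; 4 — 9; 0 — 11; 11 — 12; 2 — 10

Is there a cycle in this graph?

No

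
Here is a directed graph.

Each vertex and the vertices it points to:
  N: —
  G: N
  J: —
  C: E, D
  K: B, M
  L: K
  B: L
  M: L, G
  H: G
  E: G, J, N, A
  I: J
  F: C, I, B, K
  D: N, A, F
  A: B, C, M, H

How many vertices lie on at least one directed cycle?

A vertex is on a directed cycle iff it belongs to a strongly connected component of size ≥ 2 (or has a self-loop).
The vertices on cycles are {A, B, C, D, E, F, K, L, M} — 9 in total.

9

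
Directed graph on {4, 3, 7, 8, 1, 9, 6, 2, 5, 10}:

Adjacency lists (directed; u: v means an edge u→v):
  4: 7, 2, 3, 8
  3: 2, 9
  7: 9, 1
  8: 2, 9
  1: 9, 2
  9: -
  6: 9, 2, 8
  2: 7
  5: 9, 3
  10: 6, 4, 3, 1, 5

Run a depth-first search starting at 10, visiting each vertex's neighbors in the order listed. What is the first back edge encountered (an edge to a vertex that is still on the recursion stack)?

1→2

DFS from 10 (visiting each vertex's neighbors in the order listed); mark gray on enter, black on exit:
10 gray
  6 gray
    9 gray
    9 black
    2 gray
      7 gray
        7→9: 9 black — skip
        1 gray
          1→9: 9 black — skip
          1→2: 2 is gray → back edge
First back edge: 1 → 2.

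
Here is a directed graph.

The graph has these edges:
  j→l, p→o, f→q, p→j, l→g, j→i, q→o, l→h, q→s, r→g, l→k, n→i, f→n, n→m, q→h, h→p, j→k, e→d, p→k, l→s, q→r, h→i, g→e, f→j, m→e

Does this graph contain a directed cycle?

Yes

DFS with white/gray/black marking, starting from o:
o gray
o black
d gray
d black
e gray
  e→d: d black — skip
e black
f gray
  n gray
    i gray
    i black
    m gray
      m→e: e black — skip
    m black
  n black
  q gray
    r gray
      g gray
        g→e: e black — skip
      g black
    r black
    s gray
    s black
    q→o: o black — skip
    h gray
      h→i: i black — skip
      p gray
        p→o: o black — skip
        j gray
          j→i: i black — skip
          k gray
          k black
          l gray
            l→h: h is gray → back edge
Back edge found, so a cycle exists: h → p → j → l → h.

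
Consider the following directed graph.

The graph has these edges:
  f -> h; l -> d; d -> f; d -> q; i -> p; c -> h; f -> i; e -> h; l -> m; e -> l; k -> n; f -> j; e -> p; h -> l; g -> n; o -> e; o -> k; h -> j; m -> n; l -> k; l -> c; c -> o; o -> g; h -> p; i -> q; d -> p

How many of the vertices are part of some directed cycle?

7

A vertex is on a directed cycle iff it belongs to a strongly connected component of size ≥ 2 (or has a self-loop).
The vertices on cycles are {c, d, e, f, h, l, o} — 7 in total.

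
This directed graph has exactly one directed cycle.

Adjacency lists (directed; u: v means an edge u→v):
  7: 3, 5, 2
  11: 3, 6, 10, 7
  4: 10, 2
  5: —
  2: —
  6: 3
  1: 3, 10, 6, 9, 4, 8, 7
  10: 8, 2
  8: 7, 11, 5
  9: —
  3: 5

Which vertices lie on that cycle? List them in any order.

8, 10, 11

DFS with gray/black marking from 8:
8 gray
  7 gray
    3 gray
      5 gray
      5 black
    3 black
    7→5: 5 black — skip
    2 gray
    2 black
  7 black
  11 gray
    11→3: 3 black — skip
    6 gray
      6→3: 3 black — skip
    6 black
    10 gray
      10→8: 8 is gray → back edge
Back edge closes the cycle 8 → 11 → 10 → 8; its vertices are {8, 10, 11}.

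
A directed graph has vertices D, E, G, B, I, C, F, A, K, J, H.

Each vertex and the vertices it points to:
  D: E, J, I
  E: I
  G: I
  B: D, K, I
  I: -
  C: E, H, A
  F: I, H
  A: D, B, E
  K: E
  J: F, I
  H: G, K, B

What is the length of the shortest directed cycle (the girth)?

For each vertex v, BFS finds the shortest path from v back to v.
The shortest such closed walk is H → B → D → J → F → H, length 5.

5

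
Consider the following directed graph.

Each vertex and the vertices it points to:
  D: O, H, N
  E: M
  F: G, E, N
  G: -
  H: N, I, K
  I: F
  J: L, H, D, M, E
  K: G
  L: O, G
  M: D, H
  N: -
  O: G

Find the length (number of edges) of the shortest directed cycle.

5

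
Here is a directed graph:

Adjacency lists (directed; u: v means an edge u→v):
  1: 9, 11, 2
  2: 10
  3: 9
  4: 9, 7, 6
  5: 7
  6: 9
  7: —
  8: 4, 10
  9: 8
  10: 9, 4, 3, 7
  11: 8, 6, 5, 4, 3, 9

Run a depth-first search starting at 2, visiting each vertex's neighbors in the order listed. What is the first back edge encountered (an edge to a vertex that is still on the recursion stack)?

DFS from 2 (visiting each vertex's neighbors in the order listed); mark gray on enter, black on exit:
2 gray
  10 gray
    9 gray
      8 gray
        4 gray
          4→9: 9 is gray → back edge
First back edge: 4 → 9.

4->9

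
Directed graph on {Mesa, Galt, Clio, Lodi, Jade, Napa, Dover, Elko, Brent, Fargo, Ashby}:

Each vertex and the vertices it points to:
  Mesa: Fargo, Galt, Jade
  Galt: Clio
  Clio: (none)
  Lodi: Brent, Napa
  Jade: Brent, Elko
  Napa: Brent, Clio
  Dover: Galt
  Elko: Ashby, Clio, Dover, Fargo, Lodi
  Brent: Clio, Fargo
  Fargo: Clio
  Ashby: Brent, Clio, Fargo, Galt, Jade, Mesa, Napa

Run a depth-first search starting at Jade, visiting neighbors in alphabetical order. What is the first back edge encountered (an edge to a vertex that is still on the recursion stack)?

Ashby→Jade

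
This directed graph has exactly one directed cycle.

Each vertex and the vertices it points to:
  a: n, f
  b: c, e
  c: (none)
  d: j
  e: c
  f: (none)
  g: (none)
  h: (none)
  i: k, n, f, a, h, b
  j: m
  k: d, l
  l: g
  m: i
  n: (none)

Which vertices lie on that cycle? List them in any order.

d, i, j, k, m

DFS with gray/black marking from m:
m gray
  i gray
    k gray
      d gray
        j gray
          j→m: m is gray → back edge
Back edge closes the cycle m → i → k → d → j → m; its vertices are {d, i, j, k, m}.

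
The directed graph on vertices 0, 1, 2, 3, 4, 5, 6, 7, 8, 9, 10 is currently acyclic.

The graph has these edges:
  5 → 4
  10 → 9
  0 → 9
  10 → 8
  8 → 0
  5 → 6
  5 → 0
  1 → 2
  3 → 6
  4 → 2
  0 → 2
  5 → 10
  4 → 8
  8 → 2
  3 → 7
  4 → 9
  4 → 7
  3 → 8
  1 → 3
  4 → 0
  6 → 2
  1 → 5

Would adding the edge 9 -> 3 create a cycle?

Yes

Adding 9→3 creates a cycle iff 3 can already reach 9.
Path from 3: 3 → 8 → 0 → 9.
So 3 → … → 9 → 3 is a cycle.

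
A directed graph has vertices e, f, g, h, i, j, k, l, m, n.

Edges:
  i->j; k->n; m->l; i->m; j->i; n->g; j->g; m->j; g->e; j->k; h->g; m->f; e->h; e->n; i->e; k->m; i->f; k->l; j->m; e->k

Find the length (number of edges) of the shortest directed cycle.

For each vertex v, BFS finds the shortest path from v back to v.
The shortest such closed walk is i → j → i, length 2.

2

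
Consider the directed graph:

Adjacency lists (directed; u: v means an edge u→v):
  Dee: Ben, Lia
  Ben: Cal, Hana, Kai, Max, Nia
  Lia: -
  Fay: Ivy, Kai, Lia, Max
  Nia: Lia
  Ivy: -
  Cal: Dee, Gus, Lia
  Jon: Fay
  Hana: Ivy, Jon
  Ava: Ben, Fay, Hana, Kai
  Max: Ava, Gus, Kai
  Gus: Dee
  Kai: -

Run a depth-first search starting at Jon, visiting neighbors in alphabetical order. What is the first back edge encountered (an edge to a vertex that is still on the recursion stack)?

DFS from Jon (visiting neighbors in alphabetical order); mark gray on enter, black on exit:
Jon gray
  Fay gray
    Ivy gray
    Ivy black
    Kai gray
    Kai black
    Lia gray
    Lia black
    Max gray
      Ava gray
        Ben gray
          Cal gray
            Dee gray
              Dee→Ben: Ben is gray → back edge
First back edge: Dee → Ben.

Dee->Ben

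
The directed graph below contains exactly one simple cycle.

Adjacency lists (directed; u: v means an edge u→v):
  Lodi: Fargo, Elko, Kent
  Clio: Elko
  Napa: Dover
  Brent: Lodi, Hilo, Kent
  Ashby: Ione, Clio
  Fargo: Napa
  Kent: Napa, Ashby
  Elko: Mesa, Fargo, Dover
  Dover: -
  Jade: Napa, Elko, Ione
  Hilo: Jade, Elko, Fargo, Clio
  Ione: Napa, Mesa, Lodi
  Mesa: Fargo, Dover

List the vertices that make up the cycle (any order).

Ione, Kent, Lodi, Ashby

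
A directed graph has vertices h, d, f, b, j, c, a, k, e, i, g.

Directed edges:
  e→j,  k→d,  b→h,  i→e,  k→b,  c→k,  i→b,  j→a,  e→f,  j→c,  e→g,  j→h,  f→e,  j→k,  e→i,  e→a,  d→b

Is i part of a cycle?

Yes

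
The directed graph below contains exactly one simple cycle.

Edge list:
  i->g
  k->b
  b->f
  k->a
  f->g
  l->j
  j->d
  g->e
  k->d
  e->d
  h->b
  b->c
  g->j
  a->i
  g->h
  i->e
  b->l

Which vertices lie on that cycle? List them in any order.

DFS with gray/black marking from b:
b gray
  c gray
  c black
  f gray
    g gray
      e gray
        d gray
        d black
      e black
      j gray
        j→d: d black — skip
      j black
      h gray
        h→b: b is gray → back edge
Back edge closes the cycle b → f → g → h → b; its vertices are {b, f, g, h}.

b, f, g, h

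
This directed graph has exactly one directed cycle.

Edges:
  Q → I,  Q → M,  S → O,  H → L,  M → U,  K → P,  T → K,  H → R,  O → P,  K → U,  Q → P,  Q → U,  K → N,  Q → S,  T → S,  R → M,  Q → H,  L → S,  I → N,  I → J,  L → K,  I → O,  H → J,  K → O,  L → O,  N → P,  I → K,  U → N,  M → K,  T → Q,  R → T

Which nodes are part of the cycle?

H, Q, R, T

DFS with gray/black marking from T:
T gray
  K gray
    O gray
      P gray
      P black
    O black
    N gray
      N→P: P black — skip
    N black
    K→P: P black — skip
    U gray
      U→N: N black — skip
    U black
  K black
  Q gray
    I gray
      I→K: K black — skip
      J gray
      J black
      I→N: N black — skip
      I→O: O black — skip
    I black
    H gray
      H→J: J black — skip
      L gray
        L→O: O black — skip
        L→K: K black — skip
        S gray
          S→O: O black — skip
        S black
      L black
      R gray
        M gray
          M→K: K black — skip
          M→U: U black — skip
        M black
        R→T: T is gray → back edge
Back edge closes the cycle T → Q → H → R → T; its vertices are {H, Q, R, T}.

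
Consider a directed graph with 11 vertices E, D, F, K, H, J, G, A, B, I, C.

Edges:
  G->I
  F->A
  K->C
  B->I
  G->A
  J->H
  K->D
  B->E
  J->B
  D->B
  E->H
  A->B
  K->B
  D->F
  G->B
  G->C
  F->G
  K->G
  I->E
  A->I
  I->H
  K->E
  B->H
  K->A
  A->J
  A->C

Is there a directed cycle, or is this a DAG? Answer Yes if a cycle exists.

DFS with white/gray/black marking, starting from H:
H gray
H black
E gray
  E→H: H black — skip
E black
D gray
  F gray
    A gray
      B gray
        I gray
          I→H: H black — skip
          I→E: E black — skip
        I black
        B→E: E black — skip
        B→H: H black — skip
      B black
      A→I: I black — skip
      J gray
        J→B: B black — skip
        J→H: H black — skip
      J black
      C gray
      C black
    A black
    G gray
      G→C: C black — skip
      G→I: I black — skip
      G→A: A black — skip
      G→B: B black — skip
    G black
  F black
  D→B: B black — skip
D black
K gray
  K→D: D black — skip
  K→G: G black — skip
  K→B: B black — skip
  K→C: C black — skip
  K→A: A black — skip
  K→E: E black — skip
K black
Every edge goes to a white or black vertex — no back edge, so the graph is acyclic.

No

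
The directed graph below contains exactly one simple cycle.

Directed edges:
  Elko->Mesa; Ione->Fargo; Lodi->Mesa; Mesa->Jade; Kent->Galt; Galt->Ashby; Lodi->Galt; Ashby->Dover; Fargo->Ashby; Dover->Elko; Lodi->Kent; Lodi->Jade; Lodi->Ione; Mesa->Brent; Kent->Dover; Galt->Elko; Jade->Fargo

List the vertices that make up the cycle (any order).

DFS with gray/black marking from Mesa:
Mesa gray
  Jade gray
    Fargo gray
      Ashby gray
        Dover gray
          Elko gray
            Elko→Mesa: Mesa is gray → back edge
Back edge closes the cycle Mesa → Jade → Fargo → Ashby → Dover → Elko → Mesa; its vertices are {Elko, Jade, Mesa, Ashby, Dover, Fargo}.

Elko, Jade, Mesa, Ashby, Dover, Fargo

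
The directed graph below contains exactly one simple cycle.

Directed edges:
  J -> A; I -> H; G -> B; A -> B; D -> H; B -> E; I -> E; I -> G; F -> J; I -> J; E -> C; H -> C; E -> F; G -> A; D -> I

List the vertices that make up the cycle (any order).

A, B, E, F, J

DFS with gray/black marking from E:
E gray
  C gray
  C black
  F gray
    J gray
      A gray
        B gray
          B→E: E is gray → back edge
Back edge closes the cycle E → F → J → A → B → E; its vertices are {A, B, E, F, J}.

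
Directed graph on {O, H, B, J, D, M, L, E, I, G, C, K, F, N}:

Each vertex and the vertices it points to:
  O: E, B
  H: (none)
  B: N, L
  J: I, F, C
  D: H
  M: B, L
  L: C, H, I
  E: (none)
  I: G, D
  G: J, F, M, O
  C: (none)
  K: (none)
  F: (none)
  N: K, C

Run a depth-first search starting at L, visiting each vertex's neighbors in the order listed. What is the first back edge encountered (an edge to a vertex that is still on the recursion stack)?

DFS from L (visiting each vertex's neighbors in the order listed); mark gray on enter, black on exit:
L gray
  C gray
  C black
  H gray
  H black
  I gray
    G gray
      J gray
        J→I: I is gray → back edge
First back edge: J → I.

J→I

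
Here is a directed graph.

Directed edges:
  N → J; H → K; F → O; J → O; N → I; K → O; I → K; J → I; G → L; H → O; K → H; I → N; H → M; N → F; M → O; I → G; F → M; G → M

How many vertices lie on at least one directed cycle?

A vertex is on a directed cycle iff it belongs to a strongly connected component of size ≥ 2 (or has a self-loop).
The vertices on cycles are {H, I, J, K, N} — 5 in total.

5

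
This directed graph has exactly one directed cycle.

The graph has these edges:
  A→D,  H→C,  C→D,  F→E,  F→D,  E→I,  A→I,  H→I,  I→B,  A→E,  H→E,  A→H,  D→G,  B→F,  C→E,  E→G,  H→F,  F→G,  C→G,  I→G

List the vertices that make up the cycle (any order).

DFS with gray/black marking from I:
I gray
  G gray
  G black
  B gray
    F gray
      E gray
        E→G: G black — skip
        E→I: I is gray → back edge
Back edge closes the cycle I → B → F → E → I; its vertices are {B, E, F, I}.

B, E, F, I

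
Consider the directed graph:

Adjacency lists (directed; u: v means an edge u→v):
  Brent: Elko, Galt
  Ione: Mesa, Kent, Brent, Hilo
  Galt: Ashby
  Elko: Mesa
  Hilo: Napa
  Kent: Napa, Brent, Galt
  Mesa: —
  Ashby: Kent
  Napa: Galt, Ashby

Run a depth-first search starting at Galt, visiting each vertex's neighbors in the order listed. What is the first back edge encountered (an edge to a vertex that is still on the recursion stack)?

Napa->Galt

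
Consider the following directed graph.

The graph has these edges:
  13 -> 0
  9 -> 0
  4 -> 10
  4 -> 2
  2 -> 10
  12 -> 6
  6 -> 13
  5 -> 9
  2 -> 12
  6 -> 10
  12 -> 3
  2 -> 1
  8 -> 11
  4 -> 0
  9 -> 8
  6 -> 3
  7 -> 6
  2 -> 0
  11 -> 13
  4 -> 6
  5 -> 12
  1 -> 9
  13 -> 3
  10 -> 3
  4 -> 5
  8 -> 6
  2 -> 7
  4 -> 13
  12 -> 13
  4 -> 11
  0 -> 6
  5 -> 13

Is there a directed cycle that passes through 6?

Yes

6 is on a cycle iff 6 can reach itself via ≥1 edge.
6 → 13 → 0 → 6 — yes.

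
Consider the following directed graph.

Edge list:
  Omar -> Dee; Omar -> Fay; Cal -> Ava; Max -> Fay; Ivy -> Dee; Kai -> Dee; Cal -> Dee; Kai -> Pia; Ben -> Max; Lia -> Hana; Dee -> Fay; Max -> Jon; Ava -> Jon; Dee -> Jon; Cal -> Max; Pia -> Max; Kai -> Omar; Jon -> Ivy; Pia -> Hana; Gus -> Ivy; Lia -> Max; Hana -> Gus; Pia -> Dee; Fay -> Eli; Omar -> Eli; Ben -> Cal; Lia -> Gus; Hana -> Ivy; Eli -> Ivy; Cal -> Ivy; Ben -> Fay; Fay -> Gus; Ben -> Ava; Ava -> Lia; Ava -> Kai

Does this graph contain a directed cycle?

Yes

DFS with white/gray/black marking, starting from Kai:
Kai gray
  Omar gray
    Eli gray
      Ivy gray
        Dee gray
          Jon gray
            Jon→Ivy: Ivy is gray → back edge
Back edge found, so a cycle exists: Ivy → Dee → Jon → Ivy.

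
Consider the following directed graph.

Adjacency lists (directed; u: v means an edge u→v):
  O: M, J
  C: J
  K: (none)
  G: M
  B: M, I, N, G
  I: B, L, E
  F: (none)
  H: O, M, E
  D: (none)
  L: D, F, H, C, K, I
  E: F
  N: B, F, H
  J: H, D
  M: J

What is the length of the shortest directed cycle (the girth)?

For each vertex v, BFS finds the shortest path from v back to v.
The shortest such closed walk is B → N → B, length 2.

2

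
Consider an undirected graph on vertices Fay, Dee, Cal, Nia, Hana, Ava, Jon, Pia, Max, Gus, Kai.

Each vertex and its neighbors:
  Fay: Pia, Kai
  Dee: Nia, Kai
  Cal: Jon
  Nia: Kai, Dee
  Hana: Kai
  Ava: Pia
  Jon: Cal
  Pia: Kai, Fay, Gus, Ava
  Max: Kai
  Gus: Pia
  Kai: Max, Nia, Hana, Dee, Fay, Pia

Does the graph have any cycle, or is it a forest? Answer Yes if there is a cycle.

Yes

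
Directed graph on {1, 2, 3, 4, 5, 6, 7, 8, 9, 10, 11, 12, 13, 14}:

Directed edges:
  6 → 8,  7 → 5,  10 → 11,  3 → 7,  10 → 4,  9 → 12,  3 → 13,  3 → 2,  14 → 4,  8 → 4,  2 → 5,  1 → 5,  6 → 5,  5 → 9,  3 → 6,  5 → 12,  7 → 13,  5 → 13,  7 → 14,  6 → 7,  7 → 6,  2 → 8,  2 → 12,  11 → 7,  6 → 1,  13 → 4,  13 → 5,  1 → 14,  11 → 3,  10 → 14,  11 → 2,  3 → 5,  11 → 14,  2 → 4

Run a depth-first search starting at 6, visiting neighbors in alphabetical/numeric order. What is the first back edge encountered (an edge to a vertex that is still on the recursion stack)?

DFS from 6 (visiting neighbors in alphabetical/numeric order); mark gray on enter, black on exit:
6 gray
  1 gray
    5 gray
      9 gray
        12 gray
        12 black
      9 black
      5→12: 12 black — skip
      13 gray
        4 gray
        4 black
        13→5: 5 is gray → back edge
First back edge: 13 → 5.

13→5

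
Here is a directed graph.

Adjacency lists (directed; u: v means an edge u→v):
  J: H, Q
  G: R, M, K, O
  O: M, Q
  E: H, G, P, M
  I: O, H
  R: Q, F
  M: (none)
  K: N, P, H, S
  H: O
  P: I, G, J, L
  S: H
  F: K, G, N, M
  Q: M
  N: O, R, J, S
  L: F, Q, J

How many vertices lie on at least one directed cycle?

A vertex is on a directed cycle iff it belongs to a strongly connected component of size ≥ 2 (or has a self-loop).
The vertices on cycles are {F, G, K, L, N, P, R} — 7 in total.

7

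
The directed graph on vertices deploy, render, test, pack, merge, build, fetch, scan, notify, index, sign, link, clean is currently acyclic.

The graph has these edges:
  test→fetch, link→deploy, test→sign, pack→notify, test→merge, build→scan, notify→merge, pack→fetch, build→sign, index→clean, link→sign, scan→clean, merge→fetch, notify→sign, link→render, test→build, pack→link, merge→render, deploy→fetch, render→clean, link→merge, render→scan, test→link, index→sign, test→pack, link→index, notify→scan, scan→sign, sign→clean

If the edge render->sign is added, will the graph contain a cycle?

No

Adding render→sign creates a cycle iff sign can already reach render.
Explore from sign: no path reaches render. The graph stays acyclic.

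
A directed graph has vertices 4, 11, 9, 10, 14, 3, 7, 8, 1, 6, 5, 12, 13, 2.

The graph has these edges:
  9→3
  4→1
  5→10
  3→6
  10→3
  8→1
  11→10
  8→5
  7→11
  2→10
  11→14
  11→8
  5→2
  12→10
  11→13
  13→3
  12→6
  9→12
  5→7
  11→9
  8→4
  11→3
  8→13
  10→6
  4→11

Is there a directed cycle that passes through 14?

No

14 lies on a cycle iff there is a path from 14 back to itself.
Exploring from 14, it never reaches itself; equivalently, its strongly connected component is a singleton.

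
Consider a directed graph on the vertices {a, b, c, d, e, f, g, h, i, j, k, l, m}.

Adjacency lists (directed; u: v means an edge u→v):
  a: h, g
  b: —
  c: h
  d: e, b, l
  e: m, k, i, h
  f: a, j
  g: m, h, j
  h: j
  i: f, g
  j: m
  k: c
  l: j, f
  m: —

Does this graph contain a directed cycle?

DFS with white/gray/black marking, starting from i:
i gray
  f gray
    a gray
      h gray
        j gray
          m gray
          m black
        j black
      h black
      g gray
        g→m: m black — skip
        g→h: h black — skip
        g→j: j black — skip
      g black
    a black
    f→j: j black — skip
  f black
  i→g: g black — skip
i black
b gray
b black
c gray
  c→h: h black — skip
c black
d gray
  e gray
    e→m: m black — skip
    k gray
      k→c: c black — skip
    k black
    e→i: i black — skip
    e→h: h black — skip
  e black
  d→b: b black — skip
  l gray
    l→j: j black — skip
    l→f: f black — skip
  l black
d black
Every edge goes to a white or black vertex — no back edge, so the graph is acyclic.

No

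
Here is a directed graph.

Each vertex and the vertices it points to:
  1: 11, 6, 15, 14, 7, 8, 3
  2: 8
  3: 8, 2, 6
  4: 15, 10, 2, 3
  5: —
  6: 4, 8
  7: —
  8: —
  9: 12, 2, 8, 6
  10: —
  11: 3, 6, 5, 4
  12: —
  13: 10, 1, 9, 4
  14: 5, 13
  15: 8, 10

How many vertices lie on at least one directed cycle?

6

A vertex is on a directed cycle iff it belongs to a strongly connected component of size ≥ 2 (or has a self-loop).
The vertices on cycles are {1, 3, 4, 6, 13, 14} — 6 in total.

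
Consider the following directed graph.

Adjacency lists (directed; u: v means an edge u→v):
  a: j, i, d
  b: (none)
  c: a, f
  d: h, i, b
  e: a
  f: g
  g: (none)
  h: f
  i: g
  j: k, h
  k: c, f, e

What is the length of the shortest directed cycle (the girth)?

For each vertex v, BFS finds the shortest path from v back to v.
The shortest such closed walk is a → j → k → e → a, length 4.

4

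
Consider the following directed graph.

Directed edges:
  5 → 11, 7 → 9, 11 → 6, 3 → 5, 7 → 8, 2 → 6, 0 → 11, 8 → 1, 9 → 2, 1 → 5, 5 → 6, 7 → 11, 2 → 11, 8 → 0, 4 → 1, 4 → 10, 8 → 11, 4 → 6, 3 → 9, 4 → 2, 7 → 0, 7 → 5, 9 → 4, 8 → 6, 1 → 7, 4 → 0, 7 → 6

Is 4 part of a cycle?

Yes

4 is on a cycle iff 4 can reach itself via ≥1 edge.
4 → 1 → 7 → 9 → 4 — yes.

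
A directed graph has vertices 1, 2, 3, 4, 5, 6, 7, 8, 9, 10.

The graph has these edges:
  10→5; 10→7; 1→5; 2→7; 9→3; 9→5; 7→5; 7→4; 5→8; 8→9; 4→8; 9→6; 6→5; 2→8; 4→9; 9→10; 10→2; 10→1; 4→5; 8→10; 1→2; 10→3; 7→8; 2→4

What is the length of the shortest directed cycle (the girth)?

For each vertex v, BFS finds the shortest path from v back to v.
The shortest such closed walk is 9 → 5 → 8 → 9, length 3.

3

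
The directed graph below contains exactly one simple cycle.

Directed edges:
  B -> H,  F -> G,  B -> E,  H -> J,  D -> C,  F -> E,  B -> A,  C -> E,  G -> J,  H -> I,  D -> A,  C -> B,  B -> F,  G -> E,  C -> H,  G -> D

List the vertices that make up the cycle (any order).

DFS with gray/black marking from C:
C gray
  B gray
    E gray
    E black
    A gray
    A black
    H gray
      I gray
      I black
      J gray
      J black
    H black
    F gray
      G gray
        G→J: J black — skip
        D gray
          D→C: C is gray → back edge
Back edge closes the cycle C → B → F → G → D → C; its vertices are {B, C, D, F, G}.

B, C, D, F, G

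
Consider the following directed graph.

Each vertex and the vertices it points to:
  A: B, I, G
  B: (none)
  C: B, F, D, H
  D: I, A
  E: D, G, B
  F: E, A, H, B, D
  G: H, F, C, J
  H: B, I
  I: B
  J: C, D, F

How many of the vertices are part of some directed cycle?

A vertex is on a directed cycle iff it belongs to a strongly connected component of size ≥ 2 (or has a self-loop).
The vertices on cycles are {A, C, D, E, F, G, J} — 7 in total.

7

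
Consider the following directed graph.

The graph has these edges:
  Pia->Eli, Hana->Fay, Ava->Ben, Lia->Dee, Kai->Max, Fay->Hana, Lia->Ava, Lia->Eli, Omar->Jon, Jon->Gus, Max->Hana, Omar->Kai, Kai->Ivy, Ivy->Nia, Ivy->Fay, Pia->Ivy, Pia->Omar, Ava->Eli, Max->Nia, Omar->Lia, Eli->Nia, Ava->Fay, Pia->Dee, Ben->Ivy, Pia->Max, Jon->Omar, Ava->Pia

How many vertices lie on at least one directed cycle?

7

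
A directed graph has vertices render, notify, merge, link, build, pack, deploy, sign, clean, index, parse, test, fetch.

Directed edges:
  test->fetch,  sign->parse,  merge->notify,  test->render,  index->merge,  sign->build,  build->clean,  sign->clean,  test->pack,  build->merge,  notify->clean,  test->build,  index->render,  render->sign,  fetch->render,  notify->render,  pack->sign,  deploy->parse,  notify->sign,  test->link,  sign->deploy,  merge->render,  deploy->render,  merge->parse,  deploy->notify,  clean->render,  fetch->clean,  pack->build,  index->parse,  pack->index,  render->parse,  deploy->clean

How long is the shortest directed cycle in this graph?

For each vertex v, BFS finds the shortest path from v back to v.
The shortest such closed walk is sign → clean → render → sign, length 3.

3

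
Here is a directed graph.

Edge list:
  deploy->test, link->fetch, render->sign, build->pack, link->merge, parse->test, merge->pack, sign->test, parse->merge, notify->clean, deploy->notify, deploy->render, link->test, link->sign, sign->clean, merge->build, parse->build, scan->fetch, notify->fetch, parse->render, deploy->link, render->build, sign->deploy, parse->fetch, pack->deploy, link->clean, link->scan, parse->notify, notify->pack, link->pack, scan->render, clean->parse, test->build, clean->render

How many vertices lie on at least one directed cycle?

A vertex is on a directed cycle iff it belongs to a strongly connected component of size ≥ 2 (or has a self-loop).
The vertices on cycles are {link, pack, scan, sign, test, build, clean, merge, parse, deploy, notify, render} — 12 in total.

12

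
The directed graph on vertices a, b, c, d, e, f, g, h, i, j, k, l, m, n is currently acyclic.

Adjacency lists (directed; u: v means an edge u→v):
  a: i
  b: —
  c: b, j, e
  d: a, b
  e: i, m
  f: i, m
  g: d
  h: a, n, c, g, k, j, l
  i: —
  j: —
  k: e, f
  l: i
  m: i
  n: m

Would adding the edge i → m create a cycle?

Yes

Adding i→m creates a cycle iff m can already reach i.
Path from m: m → i.
So m → … → i → m is a cycle.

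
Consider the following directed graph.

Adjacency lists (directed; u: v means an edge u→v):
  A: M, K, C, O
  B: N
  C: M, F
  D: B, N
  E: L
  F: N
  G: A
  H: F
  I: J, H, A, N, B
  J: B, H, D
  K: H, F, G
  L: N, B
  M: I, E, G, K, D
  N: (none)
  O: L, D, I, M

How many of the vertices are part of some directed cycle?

A vertex is on a directed cycle iff it belongs to a strongly connected component of size ≥ 2 (or has a self-loop).
The vertices on cycles are {A, C, G, I, K, M, O} — 7 in total.

7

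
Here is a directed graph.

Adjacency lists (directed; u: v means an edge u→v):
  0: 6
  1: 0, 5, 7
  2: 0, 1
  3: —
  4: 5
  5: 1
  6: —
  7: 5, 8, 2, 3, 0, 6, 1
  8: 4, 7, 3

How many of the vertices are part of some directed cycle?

6

A vertex is on a directed cycle iff it belongs to a strongly connected component of size ≥ 2 (or has a self-loop).
The vertices on cycles are {1, 2, 4, 5, 7, 8} — 6 in total.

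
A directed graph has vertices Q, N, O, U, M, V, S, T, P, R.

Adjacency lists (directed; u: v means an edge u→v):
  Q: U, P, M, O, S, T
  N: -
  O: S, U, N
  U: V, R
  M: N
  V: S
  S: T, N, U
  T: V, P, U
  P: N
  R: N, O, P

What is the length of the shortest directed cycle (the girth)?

3

For each vertex v, BFS finds the shortest path from v back to v.
The shortest such closed walk is O → U → R → O, length 3.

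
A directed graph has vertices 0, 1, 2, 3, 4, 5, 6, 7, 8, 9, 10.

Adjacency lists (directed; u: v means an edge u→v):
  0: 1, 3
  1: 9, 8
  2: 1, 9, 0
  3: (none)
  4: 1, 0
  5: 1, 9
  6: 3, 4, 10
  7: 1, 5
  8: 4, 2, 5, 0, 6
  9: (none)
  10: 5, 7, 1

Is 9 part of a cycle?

No

9 lies on a cycle iff there is a path from 9 back to itself.
Exploring from 9, it never reaches itself; equivalently, its strongly connected component is a singleton.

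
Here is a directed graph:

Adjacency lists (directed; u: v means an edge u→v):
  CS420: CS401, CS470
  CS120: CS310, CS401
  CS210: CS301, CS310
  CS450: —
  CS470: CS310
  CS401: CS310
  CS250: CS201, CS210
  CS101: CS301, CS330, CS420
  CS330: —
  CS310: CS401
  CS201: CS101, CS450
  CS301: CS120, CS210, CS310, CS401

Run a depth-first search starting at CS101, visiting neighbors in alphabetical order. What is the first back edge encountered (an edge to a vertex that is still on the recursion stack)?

CS401→CS310

DFS from CS101 (visiting neighbors in alphabetical order); mark gray on enter, black on exit:
CS101 gray
  CS301 gray
    CS120 gray
      CS310 gray
        CS401 gray
          CS401→CS310: CS310 is gray → back edge
First back edge: CS401 → CS310.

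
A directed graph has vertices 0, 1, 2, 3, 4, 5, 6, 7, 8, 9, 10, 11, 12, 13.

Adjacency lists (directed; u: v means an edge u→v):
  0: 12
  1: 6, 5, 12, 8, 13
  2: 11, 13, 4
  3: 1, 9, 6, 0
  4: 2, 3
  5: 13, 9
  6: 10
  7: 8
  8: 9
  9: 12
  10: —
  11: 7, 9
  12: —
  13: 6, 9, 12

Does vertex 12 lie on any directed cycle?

12 lies on a cycle iff there is a path from 12 back to itself.
Exploring from 12, it never reaches itself; equivalently, its strongly connected component is a singleton.

No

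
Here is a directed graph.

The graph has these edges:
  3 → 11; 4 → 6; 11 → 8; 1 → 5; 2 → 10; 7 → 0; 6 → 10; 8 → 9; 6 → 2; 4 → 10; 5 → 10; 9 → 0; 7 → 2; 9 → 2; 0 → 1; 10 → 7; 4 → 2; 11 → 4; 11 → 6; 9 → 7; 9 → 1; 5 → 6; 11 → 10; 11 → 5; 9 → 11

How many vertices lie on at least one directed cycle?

10

A vertex is on a directed cycle iff it belongs to a strongly connected component of size ≥ 2 (or has a self-loop).
The vertices on cycles are {0, 1, 2, 5, 6, 7, 8, 9, 10, 11} — 10 in total.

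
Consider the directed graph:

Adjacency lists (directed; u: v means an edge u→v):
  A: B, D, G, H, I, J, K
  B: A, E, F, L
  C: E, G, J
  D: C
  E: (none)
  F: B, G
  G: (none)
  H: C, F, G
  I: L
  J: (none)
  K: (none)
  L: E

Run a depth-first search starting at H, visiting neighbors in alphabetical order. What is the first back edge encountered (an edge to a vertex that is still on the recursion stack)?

DFS from H (visiting neighbors in alphabetical order); mark gray on enter, black on exit:
H gray
  C gray
    E gray
    E black
    G gray
    G black
    J gray
    J black
  C black
  F gray
    B gray
      A gray
        A→B: B is gray → back edge
First back edge: A → B.

A->B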